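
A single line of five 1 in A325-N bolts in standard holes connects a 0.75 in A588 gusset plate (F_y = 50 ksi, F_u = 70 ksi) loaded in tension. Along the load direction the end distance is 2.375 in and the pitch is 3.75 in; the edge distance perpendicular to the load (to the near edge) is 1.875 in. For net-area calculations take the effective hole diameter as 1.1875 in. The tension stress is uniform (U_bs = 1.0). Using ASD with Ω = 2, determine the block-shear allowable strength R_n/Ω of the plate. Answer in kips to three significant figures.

Shear plane L_v = 2.375 + 4·3.75 = 17.38 in; A_gv = 17.38 × 0.75 = 13.03 in².
A_nv = (17.38 − 4.5·1.1875) × 0.75 = 9.023 in².
A_nt = (1.875 − 0.5·1.1875) × 0.75 = 0.9609 in².
0.6 F_u A_nv = 379 kips; 0.6 F_y A_gv = 390.9 kips → shear rupture governs the shear term.
R_n = 379 + 1.0 × 70 × 0.9609 = 446.2 kips.
Allowable strength R_n/Ω = 446.2 / 2 = 223 kips.

223 kips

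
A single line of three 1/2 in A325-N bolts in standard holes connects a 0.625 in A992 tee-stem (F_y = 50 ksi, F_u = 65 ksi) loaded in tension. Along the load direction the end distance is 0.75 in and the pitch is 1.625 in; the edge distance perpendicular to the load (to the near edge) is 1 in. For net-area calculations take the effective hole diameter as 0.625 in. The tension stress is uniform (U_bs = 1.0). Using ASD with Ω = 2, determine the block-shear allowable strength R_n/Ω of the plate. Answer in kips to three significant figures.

43.7 kips

Shear plane L_v = 0.75 + 2·1.625 = 4 in; A_gv = 4 × 0.625 = 2.5 in².
A_nv = (4 − 2.5·0.625) × 0.625 = 1.523 in².
A_nt = (1 − 0.5·0.625) × 0.625 = 0.4297 in².
0.6 F_u A_nv = 59.41 kips; 0.6 F_y A_gv = 75 kips → shear rupture governs the shear term.
R_n = 59.41 + 1.0 × 65 × 0.4297 = 87.34 kips.
Allowable strength R_n/Ω = 87.34 / 2 = 43.7 kips.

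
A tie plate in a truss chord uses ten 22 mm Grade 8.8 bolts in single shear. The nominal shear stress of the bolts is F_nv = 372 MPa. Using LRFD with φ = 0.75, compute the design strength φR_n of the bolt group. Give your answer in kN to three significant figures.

1060 kN

A_b = π × 22² / 4 = 380.1 mm².
R_n = F_nv · A_b · n · n_s = 372 × 380.1 × 10 × 1 / 1000 = 1414 kN.
Design strength φR_n = 0.75 × 1414 = 1060 kN.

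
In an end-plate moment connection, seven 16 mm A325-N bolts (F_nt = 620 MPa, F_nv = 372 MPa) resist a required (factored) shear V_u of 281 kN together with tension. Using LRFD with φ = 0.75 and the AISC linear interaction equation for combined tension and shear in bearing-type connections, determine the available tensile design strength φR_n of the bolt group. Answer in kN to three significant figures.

A_b = π·16²/4 = 201.1 mm²; f_rv = 281 × 1000 / (7 × 201.1) = 199.7 MPa.
F'_nt = 1.3 F_nt − (F_nt / φF_nv) f_rv = 1.3·620 − (620/(0.75·372))·199.7 = 362.3 MPa, capped at F_nt → F'_nt = 362.3 MPa.
R_n = F'_nt · A_b · n = 362.3 × 201.1 × 7 / 1000 = 509.9 kN.
Design strength φR_n = 0.75 × 509.9 = 382 kN.

382 kN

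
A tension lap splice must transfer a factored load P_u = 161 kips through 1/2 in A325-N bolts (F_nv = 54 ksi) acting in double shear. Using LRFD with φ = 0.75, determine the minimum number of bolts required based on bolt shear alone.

11 bolts

A_b = π·0.5²/4 = 0.1963 in².
Per-bolt design strength φR_n = 0.75 × 54 × 0.1963 × 2 = 15.9 kips.
n ≥ 161 / 15.9 = 10.12 → use 11 bolts.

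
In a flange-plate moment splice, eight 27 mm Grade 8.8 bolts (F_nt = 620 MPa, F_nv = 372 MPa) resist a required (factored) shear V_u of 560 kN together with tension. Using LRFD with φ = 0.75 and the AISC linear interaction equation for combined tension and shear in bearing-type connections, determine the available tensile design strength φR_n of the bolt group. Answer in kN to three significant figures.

A_b = π·27²/4 = 572.6 mm²; f_rv = 560 × 1000 / (8 × 572.6) = 122.3 MPa.
F'_nt = 1.3 F_nt − (F_nt / φF_nv) f_rv = 1.3·620 − (620/(0.75·372))·122.3 = 534.3 MPa, capped at F_nt → F'_nt = 534.3 MPa.
R_n = F'_nt · A_b · n = 534.3 × 572.6 × 8 / 1000 = 2447 kN.
Design strength φR_n = 0.75 × 2447 = 1840 kN.

1840 kN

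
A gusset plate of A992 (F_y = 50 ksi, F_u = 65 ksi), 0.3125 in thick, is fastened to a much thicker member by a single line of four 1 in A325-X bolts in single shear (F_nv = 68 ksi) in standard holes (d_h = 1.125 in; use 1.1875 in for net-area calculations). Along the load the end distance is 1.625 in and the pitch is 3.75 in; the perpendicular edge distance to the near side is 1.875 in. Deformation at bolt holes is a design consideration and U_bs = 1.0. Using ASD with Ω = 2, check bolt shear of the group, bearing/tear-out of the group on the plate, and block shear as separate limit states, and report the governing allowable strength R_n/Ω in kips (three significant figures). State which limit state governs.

66.1 kips (block shear governs)

Bolt shear: A_b = π·1²/4 = 0.7854 in²; R_n = 68 × 0.7854 × 4 × 1 = 213.6 kips → 213.6 / 2 = 107 kips.
Bearing: edge l_c = 1.062, r_n = 25.9 kips; interior l_c = 2.625, r_n = 48.75 kips; R_n = 25.9 + 3·48.75 = 172.1 kips → 86.1 kips.
Block shear: A_gv = 4.023, A_nv = 2.725, A_nt = 0.4004 in²; R_n = min(0.6F_uA_nv, 0.6F_yA_gv) + U_bs·F_u·A_nt = 132.3 kips → 66.1 kips.
Block shear governs: 66.1 kips.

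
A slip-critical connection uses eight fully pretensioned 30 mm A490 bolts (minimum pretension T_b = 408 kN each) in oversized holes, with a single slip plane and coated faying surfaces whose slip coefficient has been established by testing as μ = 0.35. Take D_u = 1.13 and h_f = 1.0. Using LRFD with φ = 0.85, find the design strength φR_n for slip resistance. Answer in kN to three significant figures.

R_n = μ · D_u · h_f · T_b · n_s · n_b = 0.35 × 1.13 × 1.0 × 408 × 1 × 8 = 1291 kN.
Design strength φR_n = 0.85 × 1291 = 1100 kN.

1100 kN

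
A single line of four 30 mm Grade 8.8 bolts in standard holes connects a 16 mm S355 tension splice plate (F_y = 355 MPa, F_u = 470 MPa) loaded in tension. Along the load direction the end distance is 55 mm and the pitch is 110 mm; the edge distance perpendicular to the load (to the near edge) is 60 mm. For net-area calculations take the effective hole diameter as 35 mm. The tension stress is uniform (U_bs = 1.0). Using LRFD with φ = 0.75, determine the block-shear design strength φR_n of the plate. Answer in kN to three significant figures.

Shear plane L_v = 55 + 3·110 = 385 mm; A_gv = 385 × 16 = 6160 mm².
A_nv = (385 − 3.5·35) × 16 = 4200 mm².
A_nt = (60 − 0.5·35) × 16 = 680 mm².
0.6 F_u A_nv = 1184 kN; 0.6 F_y A_gv = 1312 kN → shear rupture governs the shear term.
R_n = 1184 + 1.0 × 470 × 680 / 1000 = 1504 kN.
Design strength φR_n = 0.75 × 1504 = 1130 kN.

1130 kN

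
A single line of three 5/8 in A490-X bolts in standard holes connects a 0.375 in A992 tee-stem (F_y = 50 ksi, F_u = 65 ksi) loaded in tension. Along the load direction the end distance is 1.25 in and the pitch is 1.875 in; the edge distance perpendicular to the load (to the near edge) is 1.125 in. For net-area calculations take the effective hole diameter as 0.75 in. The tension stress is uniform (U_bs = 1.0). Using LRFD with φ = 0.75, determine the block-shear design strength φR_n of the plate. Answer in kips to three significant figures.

48 kips

Shear plane L_v = 1.25 + 2·1.875 = 5 in; A_gv = 5 × 0.375 = 1.875 in².
A_nv = (5 − 2.5·0.75) × 0.375 = 1.172 in².
A_nt = (1.125 − 0.5·0.75) × 0.375 = 0.2812 in².
0.6 F_u A_nv = 45.7 kips; 0.6 F_y A_gv = 56.25 kips → shear rupture governs the shear term.
R_n = 45.7 + 1.0 × 65 × 0.2812 = 63.98 kips.
Design strength φR_n = 0.75 × 63.98 = 48 kips.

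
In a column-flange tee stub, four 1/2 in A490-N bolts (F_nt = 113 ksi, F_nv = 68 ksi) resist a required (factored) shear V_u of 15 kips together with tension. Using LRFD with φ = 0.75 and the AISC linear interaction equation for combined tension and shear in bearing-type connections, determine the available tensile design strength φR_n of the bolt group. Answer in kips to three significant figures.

A_b = π·0.5²/4 = 0.1963 in²; f_rv = 15 / (4 × 0.1963) = 19.1 ksi.
F'_nt = 1.3 F_nt − (F_nt / φF_nv) f_rv = 1.3·113 − (113/(0.75·68))·19.1 = 104.6 ksi, capped at F_nt → F'_nt = 104.6 ksi.
R_n = F'_nt · A_b · n = 104.6 × 0.1963 × 4 = 82.14 kips.
Design strength φR_n = 0.75 × 82.14 = 61.6 kips.

61.6 kips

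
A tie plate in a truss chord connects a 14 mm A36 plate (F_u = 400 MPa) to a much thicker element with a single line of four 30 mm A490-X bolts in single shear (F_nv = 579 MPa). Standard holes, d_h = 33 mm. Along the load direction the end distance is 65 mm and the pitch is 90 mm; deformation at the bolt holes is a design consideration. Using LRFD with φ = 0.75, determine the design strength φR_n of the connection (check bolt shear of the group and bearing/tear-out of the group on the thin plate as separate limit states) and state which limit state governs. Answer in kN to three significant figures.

Bolt shear: A_b = π·30²/4 = 706.9 mm²; R_n = 579 × 706.9 × 4 × 1 / 1000 = 1637 kN → 0.75 × 1637 = 1230 kN.
Bearing (1.2 l_c t F_u ≤ 2.4 d t F_u): upper limit = 2.4·30·14·400 / 1000 = 403.2 kN.
  Edge l_c = 65 − 33/2 = 48.5 → r_n = 325.9 kN; interior l_c = 90 − 33 = 57 → r_n = 383 kN.
  R_n,bearing = 1·325.9 + 3·383 = 1475 kN → 0.75 × 1475 = 1110 kN.
Bearing governs: 1110 kN.

1110 kN (bearing governs)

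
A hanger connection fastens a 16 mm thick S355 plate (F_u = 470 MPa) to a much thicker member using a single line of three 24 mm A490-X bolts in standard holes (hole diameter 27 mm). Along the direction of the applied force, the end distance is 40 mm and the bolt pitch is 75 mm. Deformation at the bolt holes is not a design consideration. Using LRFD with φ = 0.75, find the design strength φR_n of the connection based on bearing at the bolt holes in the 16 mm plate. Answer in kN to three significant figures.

1040 kN

Per bolt r_n = 1.5 l_c t F_u ≤ 3.0 d t F_u; upper limit = 3.0 × 24 × 16 × 470 / 1000 = 541.4 kN.
Edge bolt: l_c = 40 − 27/2 = 26.5 mm → 1.5 × 26.5 × 16 × 470 / 1000 = 298.9 → r_n = 298.9 kN.
Interior bolts: l_c = 75 − 27 = 48 mm → 1.5 × 48 × 16 × 470 / 1000 = 541.4 → r_n = 541.4 kN.
R_n = 1 × 298.9 + 2 × 541.4 = 1382 kN.
Design strength φR_n = 0.75 × 1382 = 1040 kN.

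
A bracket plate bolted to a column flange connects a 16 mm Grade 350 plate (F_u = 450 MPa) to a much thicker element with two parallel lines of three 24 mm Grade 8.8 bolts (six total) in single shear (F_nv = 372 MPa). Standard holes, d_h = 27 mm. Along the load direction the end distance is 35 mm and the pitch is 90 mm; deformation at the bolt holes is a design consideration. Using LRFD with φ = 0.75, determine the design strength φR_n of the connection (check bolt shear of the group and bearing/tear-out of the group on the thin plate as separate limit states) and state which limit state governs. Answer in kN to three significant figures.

Bolt shear: A_b = π·24²/4 = 452.4 mm²; R_n = 372 × 452.4 × 6 × 1 / 1000 = 1010 kN → 0.75 × 1010 = 757 kN.
Bearing (1.2 l_c t F_u ≤ 2.4 d t F_u): upper limit = 2.4·24·16·450 / 1000 = 414.7 kN.
  Edge l_c = 35 − 27/2 = 21.5 → r_n = 185.8 kN; interior l_c = 90 − 27 = 63 → r_n = 414.7 kN.
  R_n,bearing = 2·185.8 + 4·414.7 = 2030 kN → 0.75 × 2030 = 1520 kN.
Bolt shear governs: 757 kN.

757 kN (bolt shear governs)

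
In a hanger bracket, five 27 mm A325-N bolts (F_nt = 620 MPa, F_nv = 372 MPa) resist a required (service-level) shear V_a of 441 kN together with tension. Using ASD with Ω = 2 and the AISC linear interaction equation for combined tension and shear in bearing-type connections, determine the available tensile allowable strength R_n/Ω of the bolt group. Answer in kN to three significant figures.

A_b = π·27²/4 = 572.6 mm²; f_rv = 441 × 1000 / (5 × 572.6) = 154 MPa.
F'_nt = 1.3 F_nt − (Ω F_nt / F_nv) f_rv = 1.3·620 − (2·620/372)·154 = 292.5 MPa, capped at F_nt → F'_nt = 292.5 MPa.
R_n = F'_nt · A_b · n = 292.5 × 572.6 × 5 / 1000 = 837.4 kN.
Allowable strength R_n/Ω = 837.4 / 2 = 419 kN.

419 kN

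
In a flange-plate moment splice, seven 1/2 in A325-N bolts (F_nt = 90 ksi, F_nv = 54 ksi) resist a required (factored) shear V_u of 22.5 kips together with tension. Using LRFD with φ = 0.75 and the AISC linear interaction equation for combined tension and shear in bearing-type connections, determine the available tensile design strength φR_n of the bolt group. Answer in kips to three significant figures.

A_b = π·0.5²/4 = 0.1963 in²; f_rv = 22.5 / (7 × 0.1963) = 16.37 ksi.
F'_nt = 1.3 F_nt − (F_nt / φF_nv) f_rv = 1.3·90 − (90/(0.75·54))·16.37 = 80.62 ksi, capped at F_nt → F'_nt = 80.62 ksi.
R_n = F'_nt · A_b · n = 80.62 × 0.1963 × 7 = 110.8 kips.
Design strength φR_n = 0.75 × 110.8 = 83.1 kips.

83.1 kips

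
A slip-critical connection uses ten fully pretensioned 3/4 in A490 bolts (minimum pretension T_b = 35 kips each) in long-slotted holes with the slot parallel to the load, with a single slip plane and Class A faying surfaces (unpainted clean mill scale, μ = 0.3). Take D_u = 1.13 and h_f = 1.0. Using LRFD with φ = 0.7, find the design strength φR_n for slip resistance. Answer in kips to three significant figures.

R_n = μ · D_u · h_f · T_b · n_s · n_b = 0.3 × 1.13 × 1.0 × 35 × 1 × 10 = 118.6 kips.
Design strength φR_n = 0.7 × 118.6 = 83.1 kips.

83.1 kips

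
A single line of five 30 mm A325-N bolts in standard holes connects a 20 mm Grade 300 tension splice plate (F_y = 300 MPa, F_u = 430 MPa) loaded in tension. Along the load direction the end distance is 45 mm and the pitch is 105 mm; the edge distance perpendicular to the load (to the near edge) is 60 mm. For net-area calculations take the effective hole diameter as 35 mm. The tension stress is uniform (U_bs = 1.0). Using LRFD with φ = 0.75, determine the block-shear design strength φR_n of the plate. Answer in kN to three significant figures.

Shear plane L_v = 45 + 4·105 = 465 mm; A_gv = 465 × 20 = 9300 mm².
A_nv = (465 − 4.5·35) × 20 = 6150 mm².
A_nt = (60 − 0.5·35) × 20 = 850 mm².
0.6 F_u A_nv = 1587 kN; 0.6 F_y A_gv = 1674 kN → shear rupture governs the shear term.
R_n = 1587 + 1.0 × 430 × 850 / 1000 = 1952 kN.
Design strength φR_n = 0.75 × 1952 = 1460 kN.

1460 kN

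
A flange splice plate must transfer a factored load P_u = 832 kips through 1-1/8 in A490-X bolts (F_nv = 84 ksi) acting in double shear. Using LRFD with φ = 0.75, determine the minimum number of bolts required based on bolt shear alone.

A_b = π·1.125²/4 = 0.994 in².
Per-bolt design strength φR_n = 0.75 × 84 × 0.994 × 2 = 125.2 kips.
n ≥ 832 / 125.2 = 6.643 → use 7 bolts.

7 bolts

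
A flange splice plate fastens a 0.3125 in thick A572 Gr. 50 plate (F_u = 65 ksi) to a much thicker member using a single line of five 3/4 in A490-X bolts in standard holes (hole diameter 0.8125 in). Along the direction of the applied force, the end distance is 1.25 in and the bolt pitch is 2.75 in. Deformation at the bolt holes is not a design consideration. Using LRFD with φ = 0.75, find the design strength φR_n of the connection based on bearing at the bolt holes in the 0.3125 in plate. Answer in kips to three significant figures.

Per bolt r_n = 1.5 l_c t F_u ≤ 3.0 d t F_u; upper limit = 3.0 × 0.75 × 0.3125 × 65 = 45.7 kips.
Edge bolt: l_c = 1.25 − 0.8125/2 = 0.8438 in → 1.5 × 0.8438 × 0.3125 × 65 = 25.71 → r_n = 25.71 kips.
Interior bolts: l_c = 2.75 − 0.8125 = 1.938 in → 1.5 × 1.938 × 0.3125 × 65 = 59.03 → r_n = 45.7 kips.
R_n = 1 × 25.71 + 4 × 45.7 = 208.5 kips.
Design strength φR_n = 0.75 × 208.5 = 156 kips.

156 kips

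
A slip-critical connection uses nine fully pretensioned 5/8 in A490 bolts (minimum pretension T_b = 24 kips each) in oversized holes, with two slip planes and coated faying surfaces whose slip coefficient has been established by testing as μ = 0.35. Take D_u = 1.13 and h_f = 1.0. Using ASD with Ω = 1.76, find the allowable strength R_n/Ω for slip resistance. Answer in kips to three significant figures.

97.1 kips

R_n = μ · D_u · h_f · T_b · n_s · n_b = 0.35 × 1.13 × 1.0 × 24 × 2 × 9 = 170.9 kips.
Allowable strength R_n/Ω = 170.9 / 1.76 = 97.1 kips.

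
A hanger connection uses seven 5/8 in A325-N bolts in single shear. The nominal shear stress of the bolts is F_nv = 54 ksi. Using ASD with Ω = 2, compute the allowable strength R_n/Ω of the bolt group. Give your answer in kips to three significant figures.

58 kips

A_b = π × 0.625² / 4 = 0.3068 in².
R_n = F_nv · A_b · n · n_s = 54 × 0.3068 × 7 × 1 = 116 kips.
Allowable strength R_n/Ω = 116 / 2 = 58 kips.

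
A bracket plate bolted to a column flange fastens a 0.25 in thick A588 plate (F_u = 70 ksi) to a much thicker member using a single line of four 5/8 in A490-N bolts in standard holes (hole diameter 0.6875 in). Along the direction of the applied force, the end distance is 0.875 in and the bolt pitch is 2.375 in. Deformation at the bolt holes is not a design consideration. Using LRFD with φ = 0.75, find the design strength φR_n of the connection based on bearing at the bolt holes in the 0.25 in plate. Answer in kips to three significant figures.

84.3 kips

Per bolt r_n = 1.5 l_c t F_u ≤ 3.0 d t F_u; upper limit = 3.0 × 0.625 × 0.25 × 70 = 32.81 kips.
Edge bolt: l_c = 0.875 − 0.6875/2 = 0.5312 in → 1.5 × 0.5312 × 0.25 × 70 = 13.95 → r_n = 13.95 kips.
Interior bolts: l_c = 2.375 − 0.6875 = 1.688 in → 1.5 × 1.688 × 0.25 × 70 = 44.3 → r_n = 32.81 kips.
R_n = 1 × 13.95 + 3 × 32.81 = 112.4 kips.
Design strength φR_n = 0.75 × 112.4 = 84.3 kips.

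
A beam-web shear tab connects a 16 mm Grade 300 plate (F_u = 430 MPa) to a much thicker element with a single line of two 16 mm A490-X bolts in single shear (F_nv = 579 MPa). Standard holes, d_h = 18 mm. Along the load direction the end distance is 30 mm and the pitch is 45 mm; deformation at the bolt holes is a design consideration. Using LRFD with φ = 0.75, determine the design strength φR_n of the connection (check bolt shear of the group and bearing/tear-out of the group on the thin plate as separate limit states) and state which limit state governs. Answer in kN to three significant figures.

175 kN (bolt shear governs)

Bolt shear: A_b = π·16²/4 = 201.1 mm²; R_n = 579 × 201.1 × 2 × 1 / 1000 = 232.8 kN → 0.75 × 232.8 = 175 kN.
Bearing (1.2 l_c t F_u ≤ 2.4 d t F_u): upper limit = 2.4·16·16·430 / 1000 = 264.2 kN.
  Edge l_c = 30 − 18/2 = 21 → r_n = 173.4 kN; interior l_c = 45 − 18 = 27 → r_n = 222.9 kN.
  R_n,bearing = 1·173.4 + 1·222.9 = 396.3 kN → 0.75 × 396.3 = 297 kN.
Bolt shear governs: 175 kN.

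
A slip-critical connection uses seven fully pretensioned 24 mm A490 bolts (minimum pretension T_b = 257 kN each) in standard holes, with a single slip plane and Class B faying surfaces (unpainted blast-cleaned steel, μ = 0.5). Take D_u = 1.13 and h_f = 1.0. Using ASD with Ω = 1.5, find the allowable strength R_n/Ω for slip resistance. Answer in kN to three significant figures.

R_n = μ · D_u · h_f · T_b · n_s · n_b = 0.5 × 1.13 × 1.0 × 257 × 1 × 7 = 1016 kN.
Allowable strength R_n/Ω = 1016 / 1.5 = 678 kN.

678 kN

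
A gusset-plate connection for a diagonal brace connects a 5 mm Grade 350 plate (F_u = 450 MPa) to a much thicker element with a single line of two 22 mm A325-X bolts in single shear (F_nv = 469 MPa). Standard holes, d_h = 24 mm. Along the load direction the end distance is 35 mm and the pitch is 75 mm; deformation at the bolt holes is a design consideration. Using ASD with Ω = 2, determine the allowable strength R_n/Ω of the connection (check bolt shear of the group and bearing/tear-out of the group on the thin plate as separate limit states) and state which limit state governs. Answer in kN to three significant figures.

Bolt shear: A_b = π·22²/4 = 380.1 mm²; R_n = 469 × 380.1 × 2 × 1 / 1000 = 356.6 kN → 356.6 / 2 = 178 kN.
Bearing (1.2 l_c t F_u ≤ 2.4 d t F_u): upper limit = 2.4·22·5·450 / 1000 = 118.8 kN.
  Edge l_c = 35 − 24/2 = 23 → r_n = 62.1 kN; interior l_c = 75 − 24 = 51 → r_n = 118.8 kN.
  R_n,bearing = 1·62.1 + 1·118.8 = 180.9 kN → 180.9 / 2 = 90.5 kN.
Bearing governs: 90.5 kN.

90.5 kN (bearing governs)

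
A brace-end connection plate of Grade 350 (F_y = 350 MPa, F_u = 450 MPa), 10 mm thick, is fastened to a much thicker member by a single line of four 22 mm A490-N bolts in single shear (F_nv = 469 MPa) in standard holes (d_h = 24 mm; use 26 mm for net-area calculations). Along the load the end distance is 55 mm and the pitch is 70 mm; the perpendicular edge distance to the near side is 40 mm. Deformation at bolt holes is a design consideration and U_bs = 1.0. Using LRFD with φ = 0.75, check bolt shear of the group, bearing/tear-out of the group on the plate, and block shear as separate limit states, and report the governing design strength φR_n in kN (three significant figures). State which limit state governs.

Bolt shear: A_b = π·22²/4 = 380.1 mm²; R_n = 469 × 380.1 × 4 × 1 / 1000 = 713.1 kN → 0.75 × 713.1 = 535 kN.
Bearing: edge l_c = 43, r_n = 232.2 kN; interior l_c = 46, r_n = 237.6 kN; R_n = 232.2 + 3·237.6 = 945 kN → 709 kN.
Block shear: A_gv = 2650, A_nv = 1740, A_nt = 270 mm²; R_n = min(0.6F_uA_nv, 0.6F_yA_gv) + U_bs·F_u·A_nt = 591.3 kN → 443 kN.
Block shear governs: 443 kN.

443 kN (block shear governs)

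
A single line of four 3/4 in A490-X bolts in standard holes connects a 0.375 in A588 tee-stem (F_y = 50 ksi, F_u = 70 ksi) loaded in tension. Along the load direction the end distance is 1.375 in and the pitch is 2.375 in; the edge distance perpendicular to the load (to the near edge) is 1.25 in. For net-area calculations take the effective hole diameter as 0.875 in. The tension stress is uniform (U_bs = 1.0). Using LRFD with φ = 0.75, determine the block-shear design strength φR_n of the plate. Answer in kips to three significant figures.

80.2 kips

Shear plane L_v = 1.375 + 3·2.375 = 8.5 in; A_gv = 8.5 × 0.375 = 3.188 in².
A_nv = (8.5 − 3.5·0.875) × 0.375 = 2.039 in².
A_nt = (1.25 − 0.5·0.875) × 0.375 = 0.3047 in².
0.6 F_u A_nv = 85.64 kips; 0.6 F_y A_gv = 95.62 kips → shear rupture governs the shear term.
R_n = 85.64 + 1.0 × 70 × 0.3047 = 107 kips.
Design strength φR_n = 0.75 × 107 = 80.2 kips.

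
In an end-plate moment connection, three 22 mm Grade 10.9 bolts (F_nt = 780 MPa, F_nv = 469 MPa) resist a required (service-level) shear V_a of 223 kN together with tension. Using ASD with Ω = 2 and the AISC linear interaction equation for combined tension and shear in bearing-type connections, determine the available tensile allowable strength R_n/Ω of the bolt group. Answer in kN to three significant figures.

207 kN

A_b = π·22²/4 = 380.1 mm²; f_rv = 223 × 1000 / (3 × 380.1) = 195.5 MPa.
F'_nt = 1.3 F_nt − (Ω F_nt / F_nv) f_rv = 1.3·780 − (2·780/469)·195.5 = 363.6 MPa, capped at F_nt → F'_nt = 363.6 MPa.
R_n = F'_nt · A_b · n = 363.6 × 380.1 × 3 / 1000 = 414.6 kN.
Allowable strength R_n/Ω = 414.6 / 2 = 207 kN.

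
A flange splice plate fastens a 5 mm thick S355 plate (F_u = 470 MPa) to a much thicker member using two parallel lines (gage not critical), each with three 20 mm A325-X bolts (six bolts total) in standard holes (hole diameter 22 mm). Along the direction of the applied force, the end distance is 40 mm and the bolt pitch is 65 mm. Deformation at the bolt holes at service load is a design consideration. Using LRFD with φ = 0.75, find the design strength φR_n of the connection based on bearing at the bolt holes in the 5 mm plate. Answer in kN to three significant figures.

Per bolt r_n = 1.2 l_c t F_u ≤ 2.4 d t F_u; upper limit = 2.4 × 20 × 5 × 470 / 1000 = 112.8 kN.
Edge bolt: l_c = 40 − 22/2 = 29 mm → 1.2 × 29 × 5 × 470 / 1000 = 81.78 → r_n = 81.78 kN.
Interior bolts: l_c = 65 − 22 = 43 mm → 1.2 × 43 × 5 × 470 / 1000 = 121.3 → r_n = 112.8 kN.
R_n = 2 × 81.78 + 4 × 112.8 = 614.8 kN.
Design strength φR_n = 0.75 × 614.8 = 461 kN.

461 kN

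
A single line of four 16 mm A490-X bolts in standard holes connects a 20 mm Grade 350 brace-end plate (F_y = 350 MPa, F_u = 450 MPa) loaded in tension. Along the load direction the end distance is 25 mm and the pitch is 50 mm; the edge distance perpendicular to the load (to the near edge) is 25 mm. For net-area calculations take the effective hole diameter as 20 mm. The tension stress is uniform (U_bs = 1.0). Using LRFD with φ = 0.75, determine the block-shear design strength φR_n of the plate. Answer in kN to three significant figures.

526 kN

Shear plane L_v = 25 + 3·50 = 175 mm; A_gv = 175 × 20 = 3500 mm².
A_nv = (175 − 3.5·20) × 20 = 2100 mm².
A_nt = (25 − 0.5·20) × 20 = 300 mm².
0.6 F_u A_nv = 567 kN; 0.6 F_y A_gv = 735 kN → shear rupture governs the shear term.
R_n = 567 + 1.0 × 450 × 300 / 1000 = 702 kN.
Design strength φR_n = 0.75 × 702 = 526 kN.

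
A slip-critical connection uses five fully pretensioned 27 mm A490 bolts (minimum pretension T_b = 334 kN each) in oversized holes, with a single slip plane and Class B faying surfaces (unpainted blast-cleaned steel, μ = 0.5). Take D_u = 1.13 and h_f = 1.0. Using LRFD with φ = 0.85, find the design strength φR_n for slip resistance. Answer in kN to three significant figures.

R_n = μ · D_u · h_f · T_b · n_s · n_b = 0.5 × 1.13 × 1.0 × 334 × 1 × 5 = 943.5 kN.
Design strength φR_n = 0.85 × 943.5 = 802 kN.

802 kN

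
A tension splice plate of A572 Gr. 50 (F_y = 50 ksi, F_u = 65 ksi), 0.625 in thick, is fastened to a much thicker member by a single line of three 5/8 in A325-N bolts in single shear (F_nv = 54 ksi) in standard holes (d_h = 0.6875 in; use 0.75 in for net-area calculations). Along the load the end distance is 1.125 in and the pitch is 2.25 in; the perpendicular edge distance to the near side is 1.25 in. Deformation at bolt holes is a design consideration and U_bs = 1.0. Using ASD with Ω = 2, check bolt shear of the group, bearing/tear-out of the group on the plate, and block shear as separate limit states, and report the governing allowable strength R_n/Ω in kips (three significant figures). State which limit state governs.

24.9 kips (bolt shear governs)

Bolt shear: A_b = π·0.625²/4 = 0.3068 in²; R_n = 54 × 0.3068 × 3 × 1 = 49.7 kips → 49.7 / 2 = 24.9 kips.
Bearing: edge l_c = 0.7812, r_n = 38.09 kips; interior l_c = 1.562, r_n = 60.94 kips; R_n = 38.09 + 2·60.94 = 160 kips → 80 kips.
Block shear: A_gv = 3.516, A_nv = 2.344, A_nt = 0.5469 in²; R_n = min(0.6F_uA_nv, 0.6F_yA_gv) + U_bs·F_u·A_nt = 127 kips → 63.5 kips.
Bolt shear governs: 24.9 kips.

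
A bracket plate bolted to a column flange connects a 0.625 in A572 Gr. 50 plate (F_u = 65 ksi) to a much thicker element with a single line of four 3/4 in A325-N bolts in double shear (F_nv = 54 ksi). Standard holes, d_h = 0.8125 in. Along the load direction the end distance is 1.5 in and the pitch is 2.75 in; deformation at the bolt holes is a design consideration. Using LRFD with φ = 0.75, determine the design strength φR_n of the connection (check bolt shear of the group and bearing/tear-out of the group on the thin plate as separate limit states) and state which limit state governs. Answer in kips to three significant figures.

Bolt shear: A_b = π·0.75²/4 = 0.4418 in²; R_n = 54 × 0.4418 × 4 × 2 = 190.9 kips → 0.75 × 190.9 = 143 kips.
Bearing (1.2 l_c t F_u ≤ 2.4 d t F_u): upper limit = 2.4·0.75·0.625·65 = 73.12 kips.
  Edge l_c = 1.5 − 0.8125/2 = 1.094 → r_n = 53.32 kips; interior l_c = 2.75 − 0.8125 = 1.938 → r_n = 73.12 kips.
  R_n,bearing = 1·53.32 + 3·73.12 = 272.7 kips → 0.75 × 272.7 = 205 kips.
Bolt shear governs: 143 kips.

143 kips (bolt shear governs)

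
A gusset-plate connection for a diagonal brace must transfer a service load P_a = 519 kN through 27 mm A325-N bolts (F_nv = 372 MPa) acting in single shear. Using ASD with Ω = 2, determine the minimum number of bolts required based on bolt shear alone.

5 bolts

A_b = π·27²/4 = 572.6 mm².
Per-bolt allowable strength R_n/Ω = 372 × 572.6 × 1 / 1000 / 2 = 106.5 kN.
n ≥ 519 / 106.5 = 4.873 → use 5 bolts.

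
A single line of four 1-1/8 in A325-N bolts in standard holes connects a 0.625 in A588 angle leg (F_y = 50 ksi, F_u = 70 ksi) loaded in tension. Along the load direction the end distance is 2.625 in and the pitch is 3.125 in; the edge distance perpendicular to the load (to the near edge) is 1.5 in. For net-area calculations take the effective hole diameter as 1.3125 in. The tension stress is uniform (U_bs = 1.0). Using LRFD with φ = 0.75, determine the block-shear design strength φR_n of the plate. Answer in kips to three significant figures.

173 kips

Shear plane L_v = 2.625 + 3·3.125 = 12 in; A_gv = 12 × 0.625 = 7.5 in².
A_nv = (12 − 3.5·1.3125) × 0.625 = 4.629 in².
A_nt = (1.5 − 0.5·1.3125) × 0.625 = 0.5273 in².
0.6 F_u A_nv = 194.4 kips; 0.6 F_y A_gv = 225 kips → shear rupture governs the shear term.
R_n = 194.4 + 1.0 × 70 × 0.5273 = 231.3 kips.
Design strength φR_n = 0.75 × 231.3 = 173 kips.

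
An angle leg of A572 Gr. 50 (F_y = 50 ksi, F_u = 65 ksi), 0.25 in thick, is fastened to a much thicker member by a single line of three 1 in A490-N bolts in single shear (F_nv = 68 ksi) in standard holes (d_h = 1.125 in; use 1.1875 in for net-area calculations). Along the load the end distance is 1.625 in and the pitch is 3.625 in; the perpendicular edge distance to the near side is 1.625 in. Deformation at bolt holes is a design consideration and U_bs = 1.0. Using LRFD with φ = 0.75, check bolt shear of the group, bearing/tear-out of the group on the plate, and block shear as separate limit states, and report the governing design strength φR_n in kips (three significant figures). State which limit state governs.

Bolt shear: A_b = π·1²/4 = 0.7854 in²; R_n = 68 × 0.7854 × 3 × 1 = 160.2 kips → 0.75 × 160.2 = 120 kips.
Bearing: edge l_c = 1.062, r_n = 20.72 kips; interior l_c = 2.5, r_n = 39 kips; R_n = 20.72 + 2·39 = 98.72 kips → 74 kips.
Block shear: A_gv = 2.219, A_nv = 1.477, A_nt = 0.2578 in²; R_n = min(0.6F_uA_nv, 0.6F_yA_gv) + U_bs·F_u·A_nt = 74.34 kips → 55.8 kips.
Block shear governs: 55.8 kips.

55.8 kips (block shear governs)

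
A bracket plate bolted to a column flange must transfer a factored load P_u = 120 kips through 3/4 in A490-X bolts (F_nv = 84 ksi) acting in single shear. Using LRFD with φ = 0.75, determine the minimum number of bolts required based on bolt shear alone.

A_b = π·0.75²/4 = 0.4418 in².
Per-bolt design strength φR_n = 0.75 × 84 × 0.4418 × 1 = 27.83 kips.
n ≥ 120 / 27.83 = 4.311 → use 5 bolts.

5 bolts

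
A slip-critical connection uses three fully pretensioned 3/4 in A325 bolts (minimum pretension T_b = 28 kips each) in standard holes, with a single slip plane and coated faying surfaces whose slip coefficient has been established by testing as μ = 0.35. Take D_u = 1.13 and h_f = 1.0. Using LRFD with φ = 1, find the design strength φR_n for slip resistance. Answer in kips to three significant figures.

33.2 kips

R_n = μ · D_u · h_f · T_b · n_s · n_b = 0.35 × 1.13 × 1.0 × 28 × 1 × 3 = 33.22 kips.
Design strength φR_n = 1 × 33.22 = 33.2 kips.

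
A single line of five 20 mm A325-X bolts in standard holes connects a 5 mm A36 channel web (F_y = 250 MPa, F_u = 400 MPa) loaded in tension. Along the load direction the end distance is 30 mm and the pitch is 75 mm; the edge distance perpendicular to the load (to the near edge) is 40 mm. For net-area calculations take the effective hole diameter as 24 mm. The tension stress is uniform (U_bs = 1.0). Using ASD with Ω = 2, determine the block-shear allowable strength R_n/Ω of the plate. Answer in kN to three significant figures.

152 kN

Shear plane L_v = 30 + 4·75 = 330 mm; A_gv = 330 × 5 = 1650 mm².
A_nv = (330 − 4.5·24) × 5 = 1110 mm².
A_nt = (40 − 0.5·24) × 5 = 140 mm².
0.6 F_u A_nv = 266.4 kN; 0.6 F_y A_gv = 247.5 kN → shear yielding governs the shear term.
R_n = 247.5 + 1.0 × 400 × 140 / 1000 = 303.5 kN.
Allowable strength R_n/Ω = 303.5 / 2 = 152 kN.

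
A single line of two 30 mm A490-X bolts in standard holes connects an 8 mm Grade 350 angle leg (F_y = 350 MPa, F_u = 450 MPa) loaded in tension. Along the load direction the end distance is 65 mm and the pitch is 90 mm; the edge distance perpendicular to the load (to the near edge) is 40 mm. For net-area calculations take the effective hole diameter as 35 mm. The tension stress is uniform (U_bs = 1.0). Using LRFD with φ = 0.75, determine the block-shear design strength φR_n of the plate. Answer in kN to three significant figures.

227 kN

Shear plane L_v = 65 + 1·90 = 155 mm; A_gv = 155 × 8 = 1240 mm².
A_nv = (155 − 1.5·35) × 8 = 820 mm².
A_nt = (40 − 0.5·35) × 8 = 180 mm².
0.6 F_u A_nv = 221.4 kN; 0.6 F_y A_gv = 260.4 kN → shear rupture governs the shear term.
R_n = 221.4 + 1.0 × 450 × 180 / 1000 = 302.4 kN.
Design strength φR_n = 0.75 × 302.4 = 227 kN.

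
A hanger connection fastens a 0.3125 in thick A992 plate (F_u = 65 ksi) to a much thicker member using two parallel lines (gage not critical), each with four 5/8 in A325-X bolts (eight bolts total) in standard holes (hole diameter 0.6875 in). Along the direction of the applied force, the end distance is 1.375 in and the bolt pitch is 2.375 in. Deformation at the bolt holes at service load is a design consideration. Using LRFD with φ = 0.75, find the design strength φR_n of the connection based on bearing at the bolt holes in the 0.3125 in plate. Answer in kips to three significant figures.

Per bolt r_n = 1.2 l_c t F_u ≤ 2.4 d t F_u; upper limit = 2.4 × 0.625 × 0.3125 × 65 = 30.47 kips.
Edge bolt: l_c = 1.375 − 0.6875/2 = 1.031 in → 1.2 × 1.031 × 0.3125 × 65 = 25.14 → r_n = 25.14 kips.
Interior bolts: l_c = 2.375 − 0.6875 = 1.688 in → 1.2 × 1.688 × 0.3125 × 65 = 41.13 → r_n = 30.47 kips.
R_n = 2 × 25.14 + 6 × 30.47 = 233.1 kips.
Design strength φR_n = 0.75 × 233.1 = 175 kips.

175 kips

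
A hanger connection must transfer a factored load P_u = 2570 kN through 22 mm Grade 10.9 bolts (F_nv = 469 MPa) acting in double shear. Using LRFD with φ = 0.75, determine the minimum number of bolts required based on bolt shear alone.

10 bolts

A_b = π·22²/4 = 380.1 mm².
Per-bolt design strength φR_n = 0.75 × 469 × 380.1 × 2 / 1000 = 267.4 kN.
n ≥ 2570 / 267.4 = 9.61 → use 10 bolts.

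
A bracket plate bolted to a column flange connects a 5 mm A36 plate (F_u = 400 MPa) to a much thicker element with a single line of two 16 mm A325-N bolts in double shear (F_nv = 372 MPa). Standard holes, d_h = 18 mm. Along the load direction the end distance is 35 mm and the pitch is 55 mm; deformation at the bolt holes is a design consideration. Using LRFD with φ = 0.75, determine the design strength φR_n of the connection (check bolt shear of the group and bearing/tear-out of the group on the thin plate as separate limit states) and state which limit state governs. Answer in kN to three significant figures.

104 kN (bearing governs)

Bolt shear: A_b = π·16²/4 = 201.1 mm²; R_n = 372 × 201.1 × 2 × 2 / 1000 = 299.2 kN → 0.75 × 299.2 = 224 kN.
Bearing (1.2 l_c t F_u ≤ 2.4 d t F_u): upper limit = 2.4·16·5·400 / 1000 = 76.8 kN.
  Edge l_c = 35 − 18/2 = 26 → r_n = 62.4 kN; interior l_c = 55 − 18 = 37 → r_n = 76.8 kN.
  R_n,bearing = 1·62.4 + 1·76.8 = 139.2 kN → 0.75 × 139.2 = 104 kN.
Bearing governs: 104 kN.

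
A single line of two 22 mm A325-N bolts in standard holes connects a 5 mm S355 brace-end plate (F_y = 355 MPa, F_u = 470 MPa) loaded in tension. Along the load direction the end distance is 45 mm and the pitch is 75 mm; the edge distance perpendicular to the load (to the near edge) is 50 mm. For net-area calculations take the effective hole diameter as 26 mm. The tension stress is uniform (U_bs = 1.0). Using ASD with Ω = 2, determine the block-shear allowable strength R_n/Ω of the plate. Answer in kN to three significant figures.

101 kN

Shear plane L_v = 45 + 1·75 = 120 mm; A_gv = 120 × 5 = 600 mm².
A_nv = (120 − 1.5·26) × 5 = 405 mm².
A_nt = (50 − 0.5·26) × 5 = 185 mm².
0.6 F_u A_nv = 114.2 kN; 0.6 F_y A_gv = 127.8 kN → shear rupture governs the shear term.
R_n = 114.2 + 1.0 × 470 × 185 / 1000 = 201.2 kN.
Allowable strength R_n/Ω = 201.2 / 2 = 101 kN.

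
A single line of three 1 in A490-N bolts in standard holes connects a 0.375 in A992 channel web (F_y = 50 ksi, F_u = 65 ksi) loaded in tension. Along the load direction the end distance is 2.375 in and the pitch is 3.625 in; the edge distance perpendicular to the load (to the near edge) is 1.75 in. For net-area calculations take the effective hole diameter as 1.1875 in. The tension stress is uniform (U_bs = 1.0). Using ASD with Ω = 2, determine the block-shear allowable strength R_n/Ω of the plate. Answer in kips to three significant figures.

Shear plane L_v = 2.375 + 2·3.625 = 9.625 in; A_gv = 9.625 × 0.375 = 3.609 in².
A_nv = (9.625 − 2.5·1.1875) × 0.375 = 2.496 in².
A_nt = (1.75 − 0.5·1.1875) × 0.375 = 0.4336 in².
0.6 F_u A_nv = 97.35 kips; 0.6 F_y A_gv = 108.3 kips → shear rupture governs the shear term.
R_n = 97.35 + 1.0 × 65 × 0.4336 = 125.5 kips.
Allowable strength R_n/Ω = 125.5 / 2 = 62.8 kips.

62.8 kips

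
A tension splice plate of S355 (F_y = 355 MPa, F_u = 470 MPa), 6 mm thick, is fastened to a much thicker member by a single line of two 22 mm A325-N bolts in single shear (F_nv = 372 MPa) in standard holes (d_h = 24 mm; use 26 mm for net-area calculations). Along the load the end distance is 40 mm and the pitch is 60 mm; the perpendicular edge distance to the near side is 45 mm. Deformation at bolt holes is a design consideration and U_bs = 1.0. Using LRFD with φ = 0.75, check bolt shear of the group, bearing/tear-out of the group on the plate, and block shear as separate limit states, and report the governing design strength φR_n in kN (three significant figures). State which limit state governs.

145 kN (block shear governs)

Bolt shear: A_b = π·22²/4 = 380.1 mm²; R_n = 372 × 380.1 × 2 × 1 / 1000 = 282.8 kN → 0.75 × 282.8 = 212 kN.
Bearing: edge l_c = 28, r_n = 94.75 kN; interior l_c = 36, r_n = 121.8 kN; R_n = 94.75 + 1·121.8 = 216.6 kN → 162 kN.
Block shear: A_gv = 600, A_nv = 366, A_nt = 192 mm²; R_n = min(0.6F_uA_nv, 0.6F_yA_gv) + U_bs·F_u·A_nt = 193.5 kN → 145 kN.
Block shear governs: 145 kN.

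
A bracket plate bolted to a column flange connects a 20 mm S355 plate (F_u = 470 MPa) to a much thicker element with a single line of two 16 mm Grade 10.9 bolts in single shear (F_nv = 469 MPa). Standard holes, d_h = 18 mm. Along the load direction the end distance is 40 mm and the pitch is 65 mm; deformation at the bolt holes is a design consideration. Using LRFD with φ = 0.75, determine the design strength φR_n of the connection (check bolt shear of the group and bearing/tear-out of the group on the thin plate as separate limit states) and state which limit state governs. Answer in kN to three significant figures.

Bolt shear: A_b = π·16²/4 = 201.1 mm²; R_n = 469 × 201.1 × 2 × 1 / 1000 = 188.6 kN → 0.75 × 188.6 = 141 kN.
Bearing (1.2 l_c t F_u ≤ 2.4 d t F_u): upper limit = 2.4·16·20·470 / 1000 = 361 kN.
  Edge l_c = 40 − 18/2 = 31 → r_n = 349.7 kN; interior l_c = 65 − 18 = 47 → r_n = 361 kN.
  R_n,bearing = 1·349.7 + 1·361 = 710.6 kN → 0.75 × 710.6 = 533 kN.
Bolt shear governs: 141 kN.

141 kN (bolt shear governs)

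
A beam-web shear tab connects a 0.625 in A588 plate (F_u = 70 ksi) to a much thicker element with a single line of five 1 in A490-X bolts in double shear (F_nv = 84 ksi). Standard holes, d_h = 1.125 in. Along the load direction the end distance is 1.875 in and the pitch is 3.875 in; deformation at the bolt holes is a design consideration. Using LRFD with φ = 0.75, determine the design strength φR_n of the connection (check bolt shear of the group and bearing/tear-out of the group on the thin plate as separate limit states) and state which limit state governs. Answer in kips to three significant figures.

367 kips (bearing governs)

Bolt shear: A_b = π·1²/4 = 0.7854 in²; R_n = 84 × 0.7854 × 5 × 2 = 659.7 kips → 0.75 × 659.7 = 495 kips.
Bearing (1.2 l_c t F_u ≤ 2.4 d t F_u): upper limit = 2.4·1·0.625·70 = 105 kips.
  Edge l_c = 1.875 − 1.125/2 = 1.312 → r_n = 68.91 kips; interior l_c = 3.875 − 1.125 = 2.75 → r_n = 105 kips.
  R_n,bearing = 1·68.91 + 4·105 = 488.9 kips → 0.75 × 488.9 = 367 kips.
Bearing governs: 367 kips.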